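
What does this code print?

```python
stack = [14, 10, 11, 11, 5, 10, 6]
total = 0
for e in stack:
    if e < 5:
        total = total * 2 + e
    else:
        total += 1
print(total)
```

e=14: not <5, total = 0+1 = 1
e=10: not <5, total = 1+1 = 2
e=11: not <5, total = 2+1 = 3
e=11: not <5, total = 3+1 = 4
e=5: not <5, total = 4+1 = 5
e=10: not <5, total = 5+1 = 6
e=6: not <5, total = 6+1 = 7

7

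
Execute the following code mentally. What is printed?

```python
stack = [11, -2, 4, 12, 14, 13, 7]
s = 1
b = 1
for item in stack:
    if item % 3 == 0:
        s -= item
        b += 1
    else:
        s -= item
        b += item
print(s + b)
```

item=11: not %3==0, s = 1-11 = -10; b=12
item=-2: not %3==0, s = (-10)-(-2) = -8; b=10
item=4: not %3==0, s = (-8)-4 = -12; b=14
item=12: %3==0, s = (-12)-12 = -24; b=15
item=14: not %3==0, s = (-24)-14 = -38; b=29
item=13: not %3==0, s = (-38)-13 = -51; b=42
item=7: not %3==0, s = (-51)-7 = -58; b=49
s+b = (-58)+49 = -9

-9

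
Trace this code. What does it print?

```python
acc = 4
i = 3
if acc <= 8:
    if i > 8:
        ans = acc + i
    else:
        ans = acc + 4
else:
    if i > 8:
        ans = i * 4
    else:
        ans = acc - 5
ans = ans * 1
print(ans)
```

8

acc=4, i=3
acc <= 8 is True; i > 8 is False
→ ans = acc + 4 = 8
ans = 8*1 = 8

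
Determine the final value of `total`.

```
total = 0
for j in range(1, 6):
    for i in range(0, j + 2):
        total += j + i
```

140

j=1,i=0: total = 0+1 = 1
j=1,i=1: total = 1+2 = 3
j=1,i=2: total = 3+3 = 6
j=2,i=0: total = 6+2 = 8
j=2,i=1: total = 8+3 = 11
j=2,i=2: total = 11+4 = 15
j=2,i=3: total = 15+5 = 20
j=3,i=0: total = 20+3 = 23
j=3,i=1: total = 23+4 = 27
j=3,i=2: total = 27+5 = 32
j=3,i=3: total = 32+6 = 38
j=3,i=4: total = 38+7 = 45
j=4,i=0: total = 45+4 = 49
j=4,i=1: total = 49+5 = 54
j=4,i=2: total = 54+6 = 60
j=4,i=3: total = 60+7 = 67
j=4,i=4: total = 67+8 = 75
j=4,i=5: total = 75+9 = 84
j=5,i=0: total = 84+5 = 89
j=5,i=1: total = 89+6 = 95
j=5,i=2: total = 95+7 = 102
j=5,i=3: total = 102+8 = 110
j=5,i=4: total = 110+9 = 119
j=5,i=5: total = 119+10 = 129
j=5,i=6: total = 129+11 = 140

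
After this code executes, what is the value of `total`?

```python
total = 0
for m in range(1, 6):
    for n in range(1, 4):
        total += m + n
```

m=1,n=1: total = 0+2 = 2
m=1,n=2: total = 2+3 = 5
m=1,n=3: total = 5+4 = 9
m=2,n=1: total = 9+3 = 12
m=2,n=2: total = 12+4 = 16
m=2,n=3: total = 16+5 = 21
m=3,n=1: total = 21+4 = 25
m=3,n=2: total = 25+5 = 30
m=3,n=3: total = 30+6 = 36
m=4,n=1: total = 36+5 = 41
m=4,n=2: total = 41+6 = 47
m=4,n=3: total = 47+7 = 54
m=5,n=1: total = 54+6 = 60
m=5,n=2: total = 60+7 = 67
m=5,n=3: total = 67+8 = 75

75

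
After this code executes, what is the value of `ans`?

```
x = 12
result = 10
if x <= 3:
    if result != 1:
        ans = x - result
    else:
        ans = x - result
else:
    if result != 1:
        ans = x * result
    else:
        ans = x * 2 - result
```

120

x=12, result=10
x <= 3 is False; result != 1 is True
→ ans = x * result = 120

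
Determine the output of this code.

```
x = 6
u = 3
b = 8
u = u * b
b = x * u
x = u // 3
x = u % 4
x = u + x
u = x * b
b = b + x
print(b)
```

u = 3*8 = 24
b = 6*24 = 144
x = 24//3 = 8
x = 24%4 = 0
x = 24+0 = 24
u = 24*144 = 3456
b = 144+24 = 168

168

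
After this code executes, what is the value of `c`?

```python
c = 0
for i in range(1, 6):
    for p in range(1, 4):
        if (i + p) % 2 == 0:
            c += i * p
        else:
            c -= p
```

34

i=1,p=1: even sum, c = 0+1 = 1
i=1,p=2: odd sum, c = 1-2 = -1
i=1,p=3: even sum, c = (-1)+3 = 2
i=2,p=1: odd sum, c = 2-1 = 1
i=2,p=2: even sum, c = 1+4 = 5
i=2,p=3: odd sum, c = 5-3 = 2
i=3,p=1: even sum, c = 2+3 = 5
i=3,p=2: odd sum, c = 5-2 = 3
i=3,p=3: even sum, c = 3+9 = 12
i=4,p=1: odd sum, c = 12-1 = 11
i=4,p=2: even sum, c = 11+8 = 19
i=4,p=3: odd sum, c = 19-3 = 16
i=5,p=1: even sum, c = 16+5 = 21
i=5,p=2: odd sum, c = 21-2 = 19
i=5,p=3: even sum, c = 19+15 = 34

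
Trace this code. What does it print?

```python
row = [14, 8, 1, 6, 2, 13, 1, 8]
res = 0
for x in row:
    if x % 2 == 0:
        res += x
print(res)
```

x=14: even, res = 0+14 = 14
x=8: even, res = 14+8 = 22
x=1: not even
x=6: even, res = 22+6 = 28
x=2: even, res = 28+2 = 30
x=13: not even
x=1: not even
x=8: even, res = 30+8 = 38

38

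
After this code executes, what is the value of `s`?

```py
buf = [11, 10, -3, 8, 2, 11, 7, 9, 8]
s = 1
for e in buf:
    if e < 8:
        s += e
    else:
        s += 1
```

e=11: not <8, s = 1+1 = 2
e=10: not <8, s = 2+1 = 3
e=-3: <8, s = 3+(-3) = 0
e=8: not <8, s = 0+1 = 1
e=2: <8, s = 1+2 = 3
e=11: not <8, s = 3+1 = 4
e=7: <8, s = 4+7 = 11
e=9: not <8, s = 11+1 = 12
e=8: not <8, s = 12+1 = 13

13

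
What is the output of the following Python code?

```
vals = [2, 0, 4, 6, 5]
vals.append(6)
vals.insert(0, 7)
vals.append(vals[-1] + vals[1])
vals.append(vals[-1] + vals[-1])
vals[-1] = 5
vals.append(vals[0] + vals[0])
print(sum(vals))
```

57

append 6 → [2, 0, 4, 6, 5, 6]
insert 7 at 0 → [7, 2, 0, 4, 6, 5, 6]
append vals[-1]+vals[1] = 6+2 = 8 → [7, 2, 0, 4, 6, 5, 6, 8]
append vals[-1]+vals[-1] = 8+8 = 16 → [7, 2, 0, 4, 6, 5, 6, 8, 16]
vals[-1] = 5 → [7, 2, 0, 4, 6, 5, 6, 8, 5]
append vals[0]+vals[0] = 7+7 = 14 → [7, 2, 0, 4, 6, 5, 6, 8, 5, 14]
sum = 57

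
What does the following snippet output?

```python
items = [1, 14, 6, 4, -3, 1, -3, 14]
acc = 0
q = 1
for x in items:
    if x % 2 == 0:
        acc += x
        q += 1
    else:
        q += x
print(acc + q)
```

39

x=1: not even; q=2
x=14: even, acc = 0+14 = 14; q=3
x=6: even, acc = 14+6 = 20; q=4
x=4: even, acc = 20+4 = 24; q=5
x=-3: not even; q=2
x=1: not even; q=3
x=-3: not even; q=0
x=14: even, acc = 24+14 = 38; q=1
acc+q = 38+1 = 39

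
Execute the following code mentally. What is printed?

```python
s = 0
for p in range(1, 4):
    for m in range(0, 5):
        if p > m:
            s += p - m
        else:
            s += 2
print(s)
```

28

p=1,m=0: 1>0, s = 0+1 = 1
p=1,m=1: not 1>1, s = 1+2 = 3
p=1,m=2: not 1>2, s = 3+2 = 5
p=1,m=3: not 1>3, s = 5+2 = 7
p=1,m=4: not 1>4, s = 7+2 = 9
p=2,m=0: 2>0, s = 9+2 = 11
p=2,m=1: 2>1, s = 11+1 = 12
p=2,m=2: not 2>2, s = 12+2 = 14
p=2,m=3: not 2>3, s = 14+2 = 16
p=2,m=4: not 2>4, s = 16+2 = 18
p=3,m=0: 3>0, s = 18+3 = 21
p=3,m=1: 3>1, s = 21+2 = 23
p=3,m=2: 3>2, s = 23+1 = 24
p=3,m=3: not 3>3, s = 24+2 = 26
p=3,m=4: not 3>4, s = 26+2 = 28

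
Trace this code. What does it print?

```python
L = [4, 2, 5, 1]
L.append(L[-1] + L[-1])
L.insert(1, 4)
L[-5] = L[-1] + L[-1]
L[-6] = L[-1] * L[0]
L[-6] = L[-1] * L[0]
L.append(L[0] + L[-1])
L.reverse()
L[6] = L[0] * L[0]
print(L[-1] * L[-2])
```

1296

append L[-1]+L[-1] = 1+1 = 2 → [4, 2, 5, 1, 2]
insert 4 at 1 → [4, 4, 2, 5, 1, 2]
L[-5] = L[-1]+L[-1] = 2+2 = 4 → [4, 4, 2, 5, 1, 2]
L[-6] = L[-1]*L[0] = 2*4 = 8 → [8, 4, 2, 5, 1, 2]
L[-6] = L[-1]*L[0] = 2*8 = 16 → [16, 4, 2, 5, 1, 2]
append L[0]+L[-1] = 16+2 = 18 → [16, 4, 2, 5, 1, 2, 18]
reverse → [18, 2, 1, 5, 2, 4, 16]
L[6] = L[0]*L[0] = 18*18 = 324 → [18, 2, 1, 5, 2, 4, 324]
L[-1]*L[-2] = 324*4 = 1296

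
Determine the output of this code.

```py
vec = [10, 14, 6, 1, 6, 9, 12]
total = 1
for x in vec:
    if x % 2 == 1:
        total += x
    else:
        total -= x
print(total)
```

-37

x=10: not odd, total = 1-10 = -9
x=14: not odd, total = (-9)-14 = -23
x=6: not odd, total = (-23)-6 = -29
x=1: odd, total = (-29)+1 = -28
x=6: not odd, total = (-28)-6 = -34
x=9: odd, total = (-34)+9 = -25
x=12: not odd, total = (-25)-12 = -37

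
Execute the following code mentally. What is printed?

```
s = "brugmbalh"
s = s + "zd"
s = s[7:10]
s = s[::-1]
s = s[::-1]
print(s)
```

+ 'zd' → 'brugmbalhzd'
slice [7:10] → 'lhz'
reverse → 'zhl'
reverse → 'lhz'

lhz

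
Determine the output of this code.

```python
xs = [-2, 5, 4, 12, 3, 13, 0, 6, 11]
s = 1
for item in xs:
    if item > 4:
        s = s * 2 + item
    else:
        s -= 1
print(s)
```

item=-2: not >4, s = 1-1 = 0
item=5: >4, s = 0*2+5 = 5
item=4: not >4, s = 5-1 = 4
item=12: >4, s = 4*2+12 = 20
item=3: not >4, s = 20-1 = 19
item=13: >4, s = 19*2+13 = 51
item=0: not >4, s = 51-1 = 50
item=6: >4, s = 50*2+6 = 106
item=11: >4, s = 106*2+11 = 223

223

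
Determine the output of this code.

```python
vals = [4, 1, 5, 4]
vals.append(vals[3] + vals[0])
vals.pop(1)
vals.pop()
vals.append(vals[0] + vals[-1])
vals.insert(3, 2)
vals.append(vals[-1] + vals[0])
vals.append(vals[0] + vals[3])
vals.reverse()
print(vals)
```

[6, 12, 8, 2, 4, 5, 4]

append vals[3]+vals[0] = 4+4 = 8 → [4, 1, 5, 4, 8]
pop(1) removes 1 → [4, 5, 4, 8]
pop() removes 8 → [4, 5, 4]
append vals[0]+vals[-1] = 4+4 = 8 → [4, 5, 4, 8]
insert 2 at 3 → [4, 5, 4, 2, 8]
append vals[-1]+vals[0] = 8+4 = 12 → [4, 5, 4, 2, 8, 12]
append vals[0]+vals[3] = 4+2 = 6 → [4, 5, 4, 2, 8, 12, 6]
reverse → [6, 12, 8, 2, 4, 5, 4]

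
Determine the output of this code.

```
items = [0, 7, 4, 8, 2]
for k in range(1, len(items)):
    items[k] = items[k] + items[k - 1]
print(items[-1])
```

21

k=1: items[1] = 7+0 = 7 → [0, 7, 4, 8, 2]
k=2: items[2] = 4+7 = 11 → [0, 7, 11, 8, 2]
k=3: items[3] = 8+11 = 19 → [0, 7, 11, 19, 2]
k=4: items[4] = 2+19 = 21 → [0, 7, 11, 19, 21]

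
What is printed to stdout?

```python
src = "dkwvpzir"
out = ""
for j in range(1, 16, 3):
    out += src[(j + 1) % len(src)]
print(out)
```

wzdvi

j=1: add src[2]='w' → 'w'
j=4: add src[5]='z' → 'wz'
j=7: add src[0]='d' → 'wzd'
j=10: add src[3]='v' → 'wzdv'
j=13: add src[6]='i' → 'wzdvi'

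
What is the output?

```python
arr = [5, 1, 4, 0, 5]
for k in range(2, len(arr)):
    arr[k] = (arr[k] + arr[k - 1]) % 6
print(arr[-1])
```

k=2: arr[2] = (4+1)%6 = 5 → [5, 1, 5, 0, 5]
k=3: arr[3] = (0+5)%6 = 5 → [5, 1, 5, 5, 5]
k=4: arr[4] = (5+5)%6 = 4 → [5, 1, 5, 5, 4]

4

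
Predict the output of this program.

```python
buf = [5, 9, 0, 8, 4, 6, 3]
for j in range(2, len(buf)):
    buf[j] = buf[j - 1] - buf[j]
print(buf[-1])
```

-12

j=2: buf[2] = 9-0 = 9 → [5, 9, 9, 8, 4, 6, 3]
j=3: buf[3] = 9-8 = 1 → [5, 9, 9, 1, 4, 6, 3]
j=4: buf[4] = 1-4 = -3 → [5, 9, 9, 1, -3, 6, 3]
j=5: buf[5] = (-3)-6 = -9 → [5, 9, 9, 1, -3, -9, 3]
j=6: buf[6] = (-9)-3 = -12 → [5, 9, 9, 1, -3, -9, -12]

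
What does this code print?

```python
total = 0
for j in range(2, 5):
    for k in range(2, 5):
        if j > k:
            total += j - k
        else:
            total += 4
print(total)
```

28

j=2,k=2: not 2>2, total = 0+4 = 4
j=2,k=3: not 2>3, total = 4+4 = 8
j=2,k=4: not 2>4, total = 8+4 = 12
j=3,k=2: 3>2, total = 12+1 = 13
j=3,k=3: not 3>3, total = 13+4 = 17
j=3,k=4: not 3>4, total = 17+4 = 21
j=4,k=2: 4>2, total = 21+2 = 23
j=4,k=3: 4>3, total = 23+1 = 24
j=4,k=4: not 4>4, total = 24+4 = 28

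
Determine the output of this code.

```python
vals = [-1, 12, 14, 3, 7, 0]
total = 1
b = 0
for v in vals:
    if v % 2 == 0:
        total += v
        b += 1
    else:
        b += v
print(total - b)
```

v=-1: not even; b=-1
v=12: even, total = 1+12 = 13; b=0
v=14: even, total = 13+14 = 27; b=1
v=3: not even; b=4
v=7: not even; b=11
v=0: even, total = 27+0 = 27; b=12
total-b = 27-12 = 15

15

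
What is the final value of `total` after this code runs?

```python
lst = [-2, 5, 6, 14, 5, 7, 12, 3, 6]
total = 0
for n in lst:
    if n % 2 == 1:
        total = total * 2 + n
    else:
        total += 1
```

112

n=-2: not odd, total = 0+1 = 1
n=5: odd, total = 1*2+5 = 7
n=6: not odd, total = 7+1 = 8
n=14: not odd, total = 8+1 = 9
n=5: odd, total = 9*2+5 = 23
n=7: odd, total = 23*2+7 = 53
n=12: not odd, total = 53+1 = 54
n=3: odd, total = 54*2+3 = 111
n=6: not odd, total = 111+1 = 112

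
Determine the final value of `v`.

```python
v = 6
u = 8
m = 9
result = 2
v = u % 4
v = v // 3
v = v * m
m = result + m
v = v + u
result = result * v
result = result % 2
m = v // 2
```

v = 8%4 = 0
v = 0//3 = 0
v = 0*9 = 0
m = 2+9 = 11
v = 0+8 = 8
result = 2*8 = 16
result = 16%2 = 0
m = 8//2 = 4

8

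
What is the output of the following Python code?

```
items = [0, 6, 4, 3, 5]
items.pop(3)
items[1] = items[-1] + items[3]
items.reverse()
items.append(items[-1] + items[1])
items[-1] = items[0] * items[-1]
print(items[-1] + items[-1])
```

pop(3) removes 3 → [0, 6, 4, 5]
items[1] = items[-1]+items[3] = 5+5 = 10 → [0, 10, 4, 5]
reverse → [5, 4, 10, 0]
append items[-1]+items[1] = 0+4 = 4 → [5, 4, 10, 0, 4]
items[-1] = items[0]*items[-1] = 5*4 = 20 → [5, 4, 10, 0, 20]
items[-1]+items[-1] = 20+20 = 40

40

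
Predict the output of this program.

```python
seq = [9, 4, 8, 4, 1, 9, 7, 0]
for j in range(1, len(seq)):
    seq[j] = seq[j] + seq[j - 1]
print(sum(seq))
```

213

j=1: seq[1] = 4+9 = 13 → [9, 13, 8, 4, 1, 9, 7, 0]
j=2: seq[2] = 8+13 = 21 → [9, 13, 21, 4, 1, 9, 7, 0]
j=3: seq[3] = 4+21 = 25 → [9, 13, 21, 25, 1, 9, 7, 0]
j=4: seq[4] = 1+25 = 26 → [9, 13, 21, 25, 26, 9, 7, 0]
j=5: seq[5] = 9+26 = 35 → [9, 13, 21, 25, 26, 35, 7, 0]
j=6: seq[6] = 7+35 = 42 → [9, 13, 21, 25, 26, 35, 42, 0]
j=7: seq[7] = 0+42 = 42 → [9, 13, 21, 25, 26, 35, 42, 42]
sum = 213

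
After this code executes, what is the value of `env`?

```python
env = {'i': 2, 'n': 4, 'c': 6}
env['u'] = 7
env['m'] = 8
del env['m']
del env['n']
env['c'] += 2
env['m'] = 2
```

{'i': 2, 'c': 8, 'u': 7, 'm': 2}

env['u'] = 7 → {'i': 2, 'n': 4, 'c': 6, 'u': 7}
env['m'] = 8 → {'i': 2, 'n': 4, 'c': 6, 'u': 7, 'm': 8}
del 'm' → {'i': 2, 'n': 4, 'c': 6, 'u': 7}
del 'n' → {'i': 2, 'c': 6, 'u': 7}
env['c'] = 6+2 = 8 → {'i': 2, 'c': 8, 'u': 7}
env['m'] = 2 → {'i': 2, 'c': 8, 'u': 7, 'm': 2}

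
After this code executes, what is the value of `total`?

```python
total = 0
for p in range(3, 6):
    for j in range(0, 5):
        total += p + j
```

90

p=3,j=0: total = 0+3 = 3
p=3,j=1: total = 3+4 = 7
p=3,j=2: total = 7+5 = 12
p=3,j=3: total = 12+6 = 18
p=3,j=4: total = 18+7 = 25
p=4,j=0: total = 25+4 = 29
p=4,j=1: total = 29+5 = 34
p=4,j=2: total = 34+6 = 40
p=4,j=3: total = 40+7 = 47
p=4,j=4: total = 47+8 = 55
p=5,j=0: total = 55+5 = 60
p=5,j=1: total = 60+6 = 66
p=5,j=2: total = 66+7 = 73
p=5,j=3: total = 73+8 = 81
p=5,j=4: total = 81+9 = 90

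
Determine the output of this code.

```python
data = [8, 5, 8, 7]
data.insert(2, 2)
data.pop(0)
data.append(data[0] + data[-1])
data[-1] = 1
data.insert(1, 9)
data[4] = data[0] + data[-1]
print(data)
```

insert 2 at 2 → [8, 5, 2, 8, 7]
pop(0) removes 8 → [5, 2, 8, 7]
append data[0]+data[-1] = 5+7 = 12 → [5, 2, 8, 7, 12]
data[-1] = 1 → [5, 2, 8, 7, 1]
insert 9 at 1 → [5, 9, 2, 8, 7, 1]
data[4] = data[0]+data[-1] = 5+1 = 6 → [5, 9, 2, 8, 6, 1]

[5, 9, 2, 8, 6, 1]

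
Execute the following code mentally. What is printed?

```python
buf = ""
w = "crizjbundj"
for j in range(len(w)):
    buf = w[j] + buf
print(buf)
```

j=0: prepend 'c' → 'c'
j=1: prepend 'r' → 'rc'
j=2: prepend 'i' → 'irc'
j=3: prepend 'z' → 'zirc'
j=4: prepend 'j' → 'jzirc'
j=5: prepend 'b' → 'bjzirc'
j=6: prepend 'u' → 'ubjzirc'
j=7: prepend 'n' → 'nubjzirc'
j=8: prepend 'd' → 'dnubjzirc'
j=9: prepend 'j' → 'jdnubjzirc'

jdnubjzirc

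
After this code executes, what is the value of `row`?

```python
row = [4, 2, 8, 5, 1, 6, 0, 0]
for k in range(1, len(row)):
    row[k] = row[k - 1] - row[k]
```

[4, 2, -6, -11, -12, -18, -18, -18]

k=1: row[1] = 4-2 = 2 → [4, 2, 8, 5, 1, 6, 0, 0]
k=2: row[2] = 2-8 = -6 → [4, 2, -6, 5, 1, 6, 0, 0]
k=3: row[3] = (-6)-5 = -11 → [4, 2, -6, -11, 1, 6, 0, 0]
k=4: row[4] = (-11)-1 = -12 → [4, 2, -6, -11, -12, 6, 0, 0]
k=5: row[5] = (-12)-6 = -18 → [4, 2, -6, -11, -12, -18, 0, 0]
k=6: row[6] = (-18)-0 = -18 → [4, 2, -6, -11, -12, -18, -18, 0]
k=7: row[7] = (-18)-0 = -18 → [4, 2, -6, -11, -12, -18, -18, -18]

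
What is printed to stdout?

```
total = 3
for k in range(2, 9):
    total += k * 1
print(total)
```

k=2: total = 3+2*1 = 5
k=3: total = 5+3*1 = 8
k=4: total = 8+4*1 = 12
k=5: total = 12+5*1 = 17
k=6: total = 17+6*1 = 23
k=7: total = 23+7*1 = 30
k=8: total = 30+8*1 = 38

38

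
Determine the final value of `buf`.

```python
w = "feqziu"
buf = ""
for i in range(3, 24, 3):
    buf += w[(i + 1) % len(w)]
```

i=3: add w[4]='i' → 'i'
i=6: add w[1]='e' → 'ie'
i=9: add w[4]='i' → 'iei'
i=12: add w[1]='e' → 'ieie'
i=15: add w[4]='i' → 'ieiei'
i=18: add w[1]='e' → 'ieieie'
i=21: add w[4]='i' → 'ieieiei'

'ieieiei'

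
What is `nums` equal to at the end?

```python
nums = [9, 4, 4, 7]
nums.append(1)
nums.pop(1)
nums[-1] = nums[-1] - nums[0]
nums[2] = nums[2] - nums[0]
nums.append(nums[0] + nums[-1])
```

[9, 4, -2, -8, 1]

append 1 → [9, 4, 4, 7, 1]
pop(1) removes 4 → [9, 4, 7, 1]
nums[-1] = nums[-1]-nums[0] = 1-9 = -8 → [9, 4, 7, -8]
nums[2] = nums[2]-nums[0] = 7-9 = -2 → [9, 4, -2, -8]
append nums[0]+nums[-1] = 9+(-8) = 1 → [9, 4, -2, -8, 1]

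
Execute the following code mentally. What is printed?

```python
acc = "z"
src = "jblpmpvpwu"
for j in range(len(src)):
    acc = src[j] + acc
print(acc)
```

j=0: prepend 'j' → 'jz'
j=1: prepend 'b' → 'bjz'
j=2: prepend 'l' → 'lbjz'
j=3: prepend 'p' → 'plbjz'
j=4: prepend 'm' → 'mplbjz'
j=5: prepend 'p' → 'pmplbjz'
j=6: prepend 'v' → 'vpmplbjz'
j=7: prepend 'p' → 'pvpmplbjz'
j=8: prepend 'w' → 'wpvpmplbjz'
j=9: prepend 'u' → 'uwpvpmplbjz'

uwpvpmplbjz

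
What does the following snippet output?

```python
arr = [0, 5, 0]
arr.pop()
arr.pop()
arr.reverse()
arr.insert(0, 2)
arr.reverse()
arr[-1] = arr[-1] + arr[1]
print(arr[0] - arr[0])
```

0

pop() removes 0 → [0, 5]
pop() removes 5 → [0]
reverse → [0]
insert 2 at 0 → [2, 0]
reverse → [0, 2]
arr[-1] = arr[-1]+arr[1] = 2+2 = 4 → [0, 4]
arr[0]-arr[0] = 0-0 = 0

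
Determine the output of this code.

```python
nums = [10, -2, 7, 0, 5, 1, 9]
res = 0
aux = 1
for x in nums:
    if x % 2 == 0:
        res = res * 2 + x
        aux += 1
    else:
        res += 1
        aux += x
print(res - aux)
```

15

x=10: even, res = 0*2+10 = 10; aux=2
x=-2: even, res = 10*2+(-2) = 18; aux=3
x=7: not even, res = 18+1 = 19; aux=10
x=0: even, res = 19*2+0 = 38; aux=11
x=5: not even, res = 38+1 = 39; aux=16
x=1: not even, res = 39+1 = 40; aux=17
x=9: not even, res = 40+1 = 41; aux=26
res-aux = 41-26 = 15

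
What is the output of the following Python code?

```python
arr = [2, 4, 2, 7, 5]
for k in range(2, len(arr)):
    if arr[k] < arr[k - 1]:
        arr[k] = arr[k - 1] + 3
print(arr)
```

k=2: 2<4, arr[2] = 4+3 = 7 → [2, 4, 7, 7, 5]
k=3: 7>=7, unchanged → [2, 4, 7, 7, 5]
k=4: 5<7, arr[4] = 7+3 = 10 → [2, 4, 7, 7, 10]

[2, 4, 7, 7, 10]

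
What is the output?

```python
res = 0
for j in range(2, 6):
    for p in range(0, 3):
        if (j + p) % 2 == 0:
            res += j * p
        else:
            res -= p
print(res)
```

14

j=2,p=0: even sum, res = 0+0 = 0
j=2,p=1: odd sum, res = 0-1 = -1
j=2,p=2: even sum, res = (-1)+4 = 3
j=3,p=0: odd sum, res = 3-0 = 3
j=3,p=1: even sum, res = 3+3 = 6
j=3,p=2: odd sum, res = 6-2 = 4
j=4,p=0: even sum, res = 4+0 = 4
j=4,p=1: odd sum, res = 4-1 = 3
j=4,p=2: even sum, res = 3+8 = 11
j=5,p=0: odd sum, res = 11-0 = 11
j=5,p=1: even sum, res = 11+5 = 16
j=5,p=2: odd sum, res = 16-2 = 14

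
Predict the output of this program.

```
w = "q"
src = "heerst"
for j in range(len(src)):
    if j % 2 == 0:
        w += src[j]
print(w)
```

j=0: add 'h' → 'qh'
j=1: skip
j=2: add 'e' → 'qhe'
j=3: skip
j=4: add 's' → 'qhes'
j=5: skip

qhes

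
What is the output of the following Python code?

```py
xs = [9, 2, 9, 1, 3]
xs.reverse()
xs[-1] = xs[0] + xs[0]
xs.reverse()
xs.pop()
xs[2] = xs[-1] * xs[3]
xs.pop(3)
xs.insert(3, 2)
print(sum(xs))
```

reverse → [3, 1, 9, 2, 9]
xs[-1] = xs[0]+xs[0] = 3+3 = 6 → [3, 1, 9, 2, 6]
reverse → [6, 2, 9, 1, 3]
pop() removes 3 → [6, 2, 9, 1]
xs[2] = xs[-1]*xs[3] = 1*1 = 1 → [6, 2, 1, 1]
pop(3) removes 1 → [6, 2, 1]
insert 2 at 3 → [6, 2, 1, 2]
sum = 11

11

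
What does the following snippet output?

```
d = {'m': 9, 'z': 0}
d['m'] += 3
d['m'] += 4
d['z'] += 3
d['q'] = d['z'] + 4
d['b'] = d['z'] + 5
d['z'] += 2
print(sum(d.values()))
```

36

d['m'] = 9+3 = 12 → {'m': 12, 'z': 0}
d['m'] = 12+4 = 16 → {'m': 16, 'z': 0}
d['z'] = 0+3 = 3 → {'m': 16, 'z': 3}
d['q'] = d['z']+4 = 7 → {'m': 16, 'z': 3, 'q': 7}
d['b'] = d['z']+5 = 8 → {'m': 16, 'z': 3, 'q': 7, 'b': 8}
d['z'] = 3+2 = 5 → {'m': 16, 'z': 5, 'q': 7, 'b': 8}
sum of values = 36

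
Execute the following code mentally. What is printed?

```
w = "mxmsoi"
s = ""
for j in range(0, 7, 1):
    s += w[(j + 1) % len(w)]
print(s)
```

j=0: add w[1]='x' → 'x'
j=1: add w[2]='m' → 'xm'
j=2: add w[3]='s' → 'xms'
j=3: add w[4]='o' → 'xmso'
j=4: add w[5]='i' → 'xmsoi'
j=5: add w[0]='m' → 'xmsoim'
j=6: add w[1]='x' → 'xmsoimx'

xmsoimx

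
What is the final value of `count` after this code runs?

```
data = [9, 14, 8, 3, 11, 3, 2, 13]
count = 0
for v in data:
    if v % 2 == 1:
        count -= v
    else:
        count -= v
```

v=9: odd, count = 0-9 = -9
v=14: not odd, count = (-9)-14 = -23
v=8: not odd, count = (-23)-8 = -31
v=3: odd, count = (-31)-3 = -34
v=11: odd, count = (-34)-11 = -45
v=3: odd, count = (-45)-3 = -48
v=2: not odd, count = (-48)-2 = -50
v=13: odd, count = (-50)-13 = -63

-63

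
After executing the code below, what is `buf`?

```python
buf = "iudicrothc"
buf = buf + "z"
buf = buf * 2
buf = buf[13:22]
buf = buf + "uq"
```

+ 'z' → 'iudicrothcz'
repeat ×2 → 'iudicrothcziudicrothcz'
slice [13:22] → 'dicrothcz'
+ 'uq' → 'dicrothczuq'

'dicrothczuq'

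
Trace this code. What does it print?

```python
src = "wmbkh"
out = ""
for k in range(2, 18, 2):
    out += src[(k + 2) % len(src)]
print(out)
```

k=2: add src[4]='h' → 'h'
k=4: add src[1]='m' → 'hm'
k=6: add src[3]='k' → 'hmk'
k=8: add src[0]='w' → 'hmkw'
k=10: add src[2]='b' → 'hmkwb'
k=12: add src[4]='h' → 'hmkwbh'
k=14: add src[1]='m' → 'hmkwbhm'
k=16: add src[3]='k' → 'hmkwbhmk'

hmkwbhmk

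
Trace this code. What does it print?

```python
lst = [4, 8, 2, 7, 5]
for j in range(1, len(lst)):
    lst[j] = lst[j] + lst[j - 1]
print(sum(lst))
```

j=1: lst[1] = 8+4 = 12 → [4, 12, 2, 7, 5]
j=2: lst[2] = 2+12 = 14 → [4, 12, 14, 7, 5]
j=3: lst[3] = 7+14 = 21 → [4, 12, 14, 21, 5]
j=4: lst[4] = 5+21 = 26 → [4, 12, 14, 21, 26]
sum = 77

77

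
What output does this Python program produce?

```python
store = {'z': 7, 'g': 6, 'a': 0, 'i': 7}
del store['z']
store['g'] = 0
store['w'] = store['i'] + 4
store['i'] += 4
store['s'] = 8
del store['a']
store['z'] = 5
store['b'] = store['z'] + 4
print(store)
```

{'g': 0, 'i': 11, 'w': 11, 's': 8, 'z': 5, 'b': 9}

del 'z' → {'g': 6, 'a': 0, 'i': 7}
store['g'] = 0 → {'g': 0, 'a': 0, 'i': 7}
store['w'] = store['i']+4 = 11 → {'g': 0, 'a': 0, 'i': 7, 'w': 11}
store['i'] = 7+4 = 11 → {'g': 0, 'a': 0, 'i': 11, 'w': 11}
store['s'] = 8 → {'g': 0, 'a': 0, 'i': 11, 'w': 11, 's': 8}
del 'a' → {'g': 0, 'i': 11, 'w': 11, 's': 8}
store['z'] = 5 → {'g': 0, 'i': 11, 'w': 11, 's': 8, 'z': 5}
store['b'] = store['z']+4 = 9 → {'g': 0, 'i': 11, 'w': 11, 's': 8, 'z': 5, 'b': 9}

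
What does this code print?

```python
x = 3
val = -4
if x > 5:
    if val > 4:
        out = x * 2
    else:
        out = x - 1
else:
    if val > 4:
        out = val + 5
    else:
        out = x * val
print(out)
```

-12

x=3, val=-4
x > 5 is False; val > 4 is False
→ out = x * val = -12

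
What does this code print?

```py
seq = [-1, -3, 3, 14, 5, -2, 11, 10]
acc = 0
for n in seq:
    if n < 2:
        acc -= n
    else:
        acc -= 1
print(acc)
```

1

n=-1: <2, acc = 0-(-1) = 1
n=-3: <2, acc = 1-(-3) = 4
n=3: not <2, acc = 4-1 = 3
n=14: not <2, acc = 3-1 = 2
n=5: not <2, acc = 2-1 = 1
n=-2: <2, acc = 1-(-2) = 3
n=11: not <2, acc = 3-1 = 2
n=10: not <2, acc = 2-1 = 1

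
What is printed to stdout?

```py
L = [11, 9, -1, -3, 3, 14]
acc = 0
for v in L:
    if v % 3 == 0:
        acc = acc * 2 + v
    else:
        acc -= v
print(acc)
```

v=11: not %3==0, acc = 0-11 = -11
v=9: %3==0, acc = (-11)*2+9 = -13
v=-1: not %3==0, acc = (-13)-(-1) = -12
v=-3: %3==0, acc = (-12)*2+(-3) = -27
v=3: %3==0, acc = (-27)*2+3 = -51
v=14: not %3==0, acc = (-51)-14 = -65

-65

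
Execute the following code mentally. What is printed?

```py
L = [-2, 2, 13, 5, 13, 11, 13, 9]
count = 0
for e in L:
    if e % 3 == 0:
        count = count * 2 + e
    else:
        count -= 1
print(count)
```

e=-2: not %3==0, count = 0-1 = -1
e=2: not %3==0, count = (-1)-1 = -2
e=13: not %3==0, count = (-2)-1 = -3
e=5: not %3==0, count = (-3)-1 = -4
e=13: not %3==0, count = (-4)-1 = -5
e=11: not %3==0, count = (-5)-1 = -6
e=13: not %3==0, count = (-6)-1 = -7
e=9: %3==0, count = (-7)*2+9 = -5

-5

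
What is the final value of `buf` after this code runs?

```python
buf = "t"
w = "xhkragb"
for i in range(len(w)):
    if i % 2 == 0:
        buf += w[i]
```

'txkab'

i=0: add 'x' → 'tx'
i=1: skip
i=2: add 'k' → 'txk'
i=3: skip
i=4: add 'a' → 'txka'
i=5: skip
i=6: add 'b' → 'txkab'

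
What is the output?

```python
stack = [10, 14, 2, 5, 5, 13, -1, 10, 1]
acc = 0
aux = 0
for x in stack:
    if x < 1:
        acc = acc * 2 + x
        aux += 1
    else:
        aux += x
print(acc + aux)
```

x=10: not <1; aux=10
x=14: not <1; aux=24
x=2: not <1; aux=26
x=5: not <1; aux=31
x=5: not <1; aux=36
x=13: not <1; aux=49
x=-1: <1, acc = 0*2+(-1) = -1; aux=50
x=10: not <1; aux=60
x=1: not <1; aux=61
acc+aux = (-1)+61 = 60

60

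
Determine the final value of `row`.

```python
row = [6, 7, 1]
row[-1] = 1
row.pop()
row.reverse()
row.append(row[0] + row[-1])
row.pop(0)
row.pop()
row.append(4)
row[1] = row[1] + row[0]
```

[6, 10]

row[-1] = 1 → [6, 7, 1]
pop() removes 1 → [6, 7]
reverse → [7, 6]
append row[0]+row[-1] = 7+6 = 13 → [7, 6, 13]
pop(0) removes 7 → [6, 13]
pop() removes 13 → [6]
append 4 → [6, 4]
row[1] = row[1]+row[0] = 4+6 = 10 → [6, 10]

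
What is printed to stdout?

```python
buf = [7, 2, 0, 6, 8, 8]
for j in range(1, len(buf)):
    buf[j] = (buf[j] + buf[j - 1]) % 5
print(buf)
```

[7, 4, 4, 0, 3, 1]

j=1: buf[1] = (2+7)%5 = 4 → [7, 4, 0, 6, 8, 8]
j=2: buf[2] = (0+4)%5 = 4 → [7, 4, 4, 6, 8, 8]
j=3: buf[3] = (6+4)%5 = 0 → [7, 4, 4, 0, 8, 8]
j=4: buf[4] = (8+0)%5 = 3 → [7, 4, 4, 0, 3, 8]
j=5: buf[5] = (8+3)%5 = 1 → [7, 4, 4, 0, 3, 1]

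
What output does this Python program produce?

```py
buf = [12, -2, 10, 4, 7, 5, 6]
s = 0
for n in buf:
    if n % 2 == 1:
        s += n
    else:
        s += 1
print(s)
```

n=12: not odd, s = 0+1 = 1
n=-2: not odd, s = 1+1 = 2
n=10: not odd, s = 2+1 = 3
n=4: not odd, s = 3+1 = 4
n=7: odd, s = 4+7 = 11
n=5: odd, s = 11+5 = 16
n=6: not odd, s = 16+1 = 17

17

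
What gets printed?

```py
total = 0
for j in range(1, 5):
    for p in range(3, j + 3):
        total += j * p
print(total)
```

125

j=1,p=3: total = 0+3 = 3
j=2,p=3: total = 3+6 = 9
j=2,p=4: total = 9+8 = 17
j=3,p=3: total = 17+9 = 26
j=3,p=4: total = 26+12 = 38
j=3,p=5: total = 38+15 = 53
j=4,p=3: total = 53+12 = 65
j=4,p=4: total = 65+16 = 81
j=4,p=5: total = 81+20 = 101
j=4,p=6: total = 101+24 = 125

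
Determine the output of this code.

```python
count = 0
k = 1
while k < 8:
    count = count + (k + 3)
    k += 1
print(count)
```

k=1: count = 0+4 = 4
k=2: count = 4+5 = 9
k=3: count = 9+6 = 15
k=4: count = 15+7 = 22
k=5: count = 22+8 = 30
k=6: count = 30+9 = 39
k=7: count = 39+10 = 49

49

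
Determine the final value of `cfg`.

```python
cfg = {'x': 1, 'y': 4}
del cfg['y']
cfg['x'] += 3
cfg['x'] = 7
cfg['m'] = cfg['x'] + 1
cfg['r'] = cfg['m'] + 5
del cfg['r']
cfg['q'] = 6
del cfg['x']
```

{'m': 8, 'q': 6}

del 'y' → {'x': 1}
cfg['x'] = 1+3 = 4 → {'x': 4}
cfg['x'] = 7 → {'x': 7}
cfg['m'] = cfg['x']+1 = 8 → {'x': 7, 'm': 8}
cfg['r'] = cfg['m']+5 = 13 → {'x': 7, 'm': 8, 'r': 13}
del 'r' → {'x': 7, 'm': 8}
cfg['q'] = 6 → {'x': 7, 'm': 8, 'q': 6}
del 'x' → {'m': 8, 'q': 6}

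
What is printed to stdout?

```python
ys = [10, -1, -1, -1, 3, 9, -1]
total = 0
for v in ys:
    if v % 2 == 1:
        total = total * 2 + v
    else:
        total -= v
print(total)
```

-667

v=10: not odd, total = 0-10 = -10
v=-1: odd, total = (-10)*2+(-1) = -21
v=-1: odd, total = (-21)*2+(-1) = -43
v=-1: odd, total = (-43)*2+(-1) = -87
v=3: odd, total = (-87)*2+3 = -171
v=9: odd, total = (-171)*2+9 = -333
v=-1: odd, total = (-333)*2+(-1) = -667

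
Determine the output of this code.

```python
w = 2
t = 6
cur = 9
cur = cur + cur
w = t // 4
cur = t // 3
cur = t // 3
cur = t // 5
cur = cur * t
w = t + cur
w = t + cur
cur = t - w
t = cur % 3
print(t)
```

0

cur = 9+9 = 18
w = 6//4 = 1
cur = 6//3 = 2
cur = 6//3 = 2
cur = 6//5 = 1
cur = 1*6 = 6
w = 6+6 = 12
w = 6+6 = 12
cur = 6-12 = -6
t = (-6)%3 = 0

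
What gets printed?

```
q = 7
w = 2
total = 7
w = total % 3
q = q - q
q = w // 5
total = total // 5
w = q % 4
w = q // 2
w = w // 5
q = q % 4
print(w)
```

0

w = 7%3 = 1
q = 7-7 = 0
q = 1//5 = 0
total = 7//5 = 1
w = 0%4 = 0
w = 0//2 = 0
w = 0//5 = 0
q = 0%4 = 0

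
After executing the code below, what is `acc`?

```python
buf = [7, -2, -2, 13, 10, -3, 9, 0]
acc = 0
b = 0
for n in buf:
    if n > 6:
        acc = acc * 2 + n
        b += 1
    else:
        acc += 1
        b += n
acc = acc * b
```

n=7: >6, acc = 0*2+7 = 7; b=1
n=-2: not >6, acc = 7+1 = 8; b=-1
n=-2: not >6, acc = 8+1 = 9; b=-3
n=13: >6, acc = 9*2+13 = 31; b=-2
n=10: >6, acc = 31*2+10 = 72; b=-1
n=-3: not >6, acc = 72+1 = 73; b=-4
n=9: >6, acc = 73*2+9 = 155; b=-3
n=0: not >6, acc = 155+1 = 156; b=-3
acc*b = 156*(-3) = -468

-468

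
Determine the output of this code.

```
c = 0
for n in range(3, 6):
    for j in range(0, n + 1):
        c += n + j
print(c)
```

93

n=3,j=0: c = 0+3 = 3
n=3,j=1: c = 3+4 = 7
n=3,j=2: c = 7+5 = 12
n=3,j=3: c = 12+6 = 18
n=4,j=0: c = 18+4 = 22
n=4,j=1: c = 22+5 = 27
n=4,j=2: c = 27+6 = 33
n=4,j=3: c = 33+7 = 40
n=4,j=4: c = 40+8 = 48
n=5,j=0: c = 48+5 = 53
n=5,j=1: c = 53+6 = 59
n=5,j=2: c = 59+7 = 66
n=5,j=3: c = 66+8 = 74
n=5,j=4: c = 74+9 = 83
n=5,j=5: c = 83+10 = 93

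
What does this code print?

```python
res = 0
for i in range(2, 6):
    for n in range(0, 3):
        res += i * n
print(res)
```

i=2,n=0: res = 0+0 = 0
i=2,n=1: res = 0+2 = 2
i=2,n=2: res = 2+4 = 6
i=3,n=0: res = 6+0 = 6
i=3,n=1: res = 6+3 = 9
i=3,n=2: res = 9+6 = 15
i=4,n=0: res = 15+0 = 15
i=4,n=1: res = 15+4 = 19
i=4,n=2: res = 19+8 = 27
i=5,n=0: res = 27+0 = 27
i=5,n=1: res = 27+5 = 32
i=5,n=2: res = 32+10 = 42

42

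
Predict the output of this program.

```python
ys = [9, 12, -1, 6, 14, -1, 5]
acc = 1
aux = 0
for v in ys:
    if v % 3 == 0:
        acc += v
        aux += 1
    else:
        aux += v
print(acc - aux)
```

8

v=9: %3==0, acc = 1+9 = 10; aux=1
v=12: %3==0, acc = 10+12 = 22; aux=2
v=-1: not %3==0; aux=1
v=6: %3==0, acc = 22+6 = 28; aux=2
v=14: not %3==0; aux=16
v=-1: not %3==0; aux=15
v=5: not %3==0; aux=20
acc-aux = 28-20 = 8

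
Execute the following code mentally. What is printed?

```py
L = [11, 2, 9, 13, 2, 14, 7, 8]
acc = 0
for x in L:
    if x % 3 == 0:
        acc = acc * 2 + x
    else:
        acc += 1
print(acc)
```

18

x=11: not %3==0, acc = 0+1 = 1
x=2: not %3==0, acc = 1+1 = 2
x=9: %3==0, acc = 2*2+9 = 13
x=13: not %3==0, acc = 13+1 = 14
x=2: not %3==0, acc = 14+1 = 15
x=14: not %3==0, acc = 15+1 = 16
x=7: not %3==0, acc = 16+1 = 17
x=8: not %3==0, acc = 17+1 = 18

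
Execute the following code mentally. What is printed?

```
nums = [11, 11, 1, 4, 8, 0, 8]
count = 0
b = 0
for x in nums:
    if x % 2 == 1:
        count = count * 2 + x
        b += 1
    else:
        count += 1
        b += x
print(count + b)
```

x=11: odd, count = 0*2+11 = 11; b=1
x=11: odd, count = 11*2+11 = 33; b=2
x=1: odd, count = 33*2+1 = 67; b=3
x=4: not odd, count = 67+1 = 68; b=7
x=8: not odd, count = 68+1 = 69; b=15
x=0: not odd, count = 69+1 = 70; b=15
x=8: not odd, count = 70+1 = 71; b=23
count+b = 71+23 = 94

94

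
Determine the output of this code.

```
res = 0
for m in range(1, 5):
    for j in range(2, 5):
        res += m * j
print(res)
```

90

m=1,j=2: res = 0+2 = 2
m=1,j=3: res = 2+3 = 5
m=1,j=4: res = 5+4 = 9
m=2,j=2: res = 9+4 = 13
m=2,j=3: res = 13+6 = 19
m=2,j=4: res = 19+8 = 27
m=3,j=2: res = 27+6 = 33
m=3,j=3: res = 33+9 = 42
m=3,j=4: res = 42+12 = 54
m=4,j=2: res = 54+8 = 62
m=4,j=3: res = 62+12 = 74
m=4,j=4: res = 74+16 = 90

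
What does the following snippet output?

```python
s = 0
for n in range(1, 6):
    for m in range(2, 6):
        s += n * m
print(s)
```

n=1,m=2: s = 0+2 = 2
n=1,m=3: s = 2+3 = 5
n=1,m=4: s = 5+4 = 9
n=1,m=5: s = 9+5 = 14
n=2,m=2: s = 14+4 = 18
n=2,m=3: s = 18+6 = 24
n=2,m=4: s = 24+8 = 32
n=2,m=5: s = 32+10 = 42
n=3,m=2: s = 42+6 = 48
n=3,m=3: s = 48+9 = 57
n=3,m=4: s = 57+12 = 69
n=3,m=5: s = 69+15 = 84
n=4,m=2: s = 84+8 = 92
n=4,m=3: s = 92+12 = 104
n=4,m=4: s = 104+16 = 120
n=4,m=5: s = 120+20 = 140
n=5,m=2: s = 140+10 = 150
n=5,m=3: s = 150+15 = 165
n=5,m=4: s = 165+20 = 185
n=5,m=5: s = 185+25 = 210

210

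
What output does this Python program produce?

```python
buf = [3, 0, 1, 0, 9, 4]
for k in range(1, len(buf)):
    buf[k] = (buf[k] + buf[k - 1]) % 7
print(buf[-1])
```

k=1: buf[1] = (0+3)%7 = 3 → [3, 3, 1, 0, 9, 4]
k=2: buf[2] = (1+3)%7 = 4 → [3, 3, 4, 0, 9, 4]
k=3: buf[3] = (0+4)%7 = 4 → [3, 3, 4, 4, 9, 4]
k=4: buf[4] = (9+4)%7 = 6 → [3, 3, 4, 4, 6, 4]
k=5: buf[5] = (4+6)%7 = 3 → [3, 3, 4, 4, 6, 3]

3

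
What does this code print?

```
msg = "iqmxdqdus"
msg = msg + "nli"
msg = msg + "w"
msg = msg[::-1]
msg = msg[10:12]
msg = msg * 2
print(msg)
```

+ 'nli' → 'iqmxdqdusnli'
+ 'w' → 'iqmxdqdusnliw'
reverse → 'wilnsudqdxmqi'
slice [10:12] → 'mq'
repeat ×2 → 'mqmq'

mqmq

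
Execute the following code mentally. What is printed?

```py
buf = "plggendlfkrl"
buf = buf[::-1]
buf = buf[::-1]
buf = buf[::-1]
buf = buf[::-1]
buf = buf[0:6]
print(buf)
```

reverse → 'lrkfldnegglp'
reverse → 'plggendlfkrl'
reverse → 'lrkfldnegglp'
reverse → 'plggendlfkrl'
slice [0:6] → 'plggen'

plggen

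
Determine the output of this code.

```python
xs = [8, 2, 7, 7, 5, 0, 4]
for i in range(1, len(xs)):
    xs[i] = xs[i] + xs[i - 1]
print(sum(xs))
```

i=1: xs[1] = 2+8 = 10 → [8, 10, 7, 7, 5, 0, 4]
i=2: xs[2] = 7+10 = 17 → [8, 10, 17, 7, 5, 0, 4]
i=3: xs[3] = 7+17 = 24 → [8, 10, 17, 24, 5, 0, 4]
i=4: xs[4] = 5+24 = 29 → [8, 10, 17, 24, 29, 0, 4]
i=5: xs[5] = 0+29 = 29 → [8, 10, 17, 24, 29, 29, 4]
i=6: xs[6] = 4+29 = 33 → [8, 10, 17, 24, 29, 29, 33]
sum = 150

150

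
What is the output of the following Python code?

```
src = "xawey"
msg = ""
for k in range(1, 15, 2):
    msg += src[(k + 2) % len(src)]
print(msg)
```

exwyaex

k=1: add src[3]='e' → 'e'
k=3: add src[0]='x' → 'ex'
k=5: add src[2]='w' → 'exw'
k=7: add src[4]='y' → 'exwy'
k=9: add src[1]='a' → 'exwya'
k=11: add src[3]='e' → 'exwyae'
k=13: add src[0]='x' → 'exwyaex'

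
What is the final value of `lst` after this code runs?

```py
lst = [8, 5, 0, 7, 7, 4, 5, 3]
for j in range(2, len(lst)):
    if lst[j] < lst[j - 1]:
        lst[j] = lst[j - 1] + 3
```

[8, 5, 8, 11, 14, 17, 20, 23]

j=2: 0<5, lst[2] = 5+3 = 8 → [8, 5, 8, 7, 7, 4, 5, 3]
j=3: 7<8, lst[3] = 8+3 = 11 → [8, 5, 8, 11, 7, 4, 5, 3]
j=4: 7<11, lst[4] = 11+3 = 14 → [8, 5, 8, 11, 14, 4, 5, 3]
j=5: 4<14, lst[5] = 14+3 = 17 → [8, 5, 8, 11, 14, 17, 5, 3]
j=6: 5<17, lst[6] = 17+3 = 20 → [8, 5, 8, 11, 14, 17, 20, 3]
j=7: 3<20, lst[7] = 20+3 = 23 → [8, 5, 8, 11, 14, 17, 20, 23]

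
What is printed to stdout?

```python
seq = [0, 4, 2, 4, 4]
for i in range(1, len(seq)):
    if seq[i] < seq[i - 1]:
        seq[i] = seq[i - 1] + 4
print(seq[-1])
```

i=1: 4>=0, unchanged → [0, 4, 2, 4, 4]
i=2: 2<4, seq[2] = 4+4 = 8 → [0, 4, 8, 4, 4]
i=3: 4<8, seq[3] = 8+4 = 12 → [0, 4, 8, 12, 4]
i=4: 4<12, seq[4] = 12+4 = 16 → [0, 4, 8, 12, 16]

16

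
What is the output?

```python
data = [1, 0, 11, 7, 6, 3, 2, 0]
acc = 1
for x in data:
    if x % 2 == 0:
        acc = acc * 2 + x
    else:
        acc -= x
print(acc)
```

-128

x=1: not even, acc = 1-1 = 0
x=0: even, acc = 0*2+0 = 0
x=11: not even, acc = 0-11 = -11
x=7: not even, acc = (-11)-7 = -18
x=6: even, acc = (-18)*2+6 = -30
x=3: not even, acc = (-30)-3 = -33
x=2: even, acc = (-33)*2+2 = -64
x=0: even, acc = (-64)*2+0 = -128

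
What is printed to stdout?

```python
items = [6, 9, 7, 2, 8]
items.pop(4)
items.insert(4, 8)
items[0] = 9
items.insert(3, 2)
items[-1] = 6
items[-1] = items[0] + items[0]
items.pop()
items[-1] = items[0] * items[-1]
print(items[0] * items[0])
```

pop(4) removes 8 → [6, 9, 7, 2]
insert 8 at 4 → [6, 9, 7, 2, 8]
items[0] = 9 → [9, 9, 7, 2, 8]
insert 2 at 3 → [9, 9, 7, 2, 2, 8]
items[-1] = 6 → [9, 9, 7, 2, 2, 6]
items[-1] = items[0]+items[0] = 9+9 = 18 → [9, 9, 7, 2, 2, 18]
pop() removes 18 → [9, 9, 7, 2, 2]
items[-1] = items[0]*items[-1] = 9*2 = 18 → [9, 9, 7, 2, 18]
items[0]*items[0] = 9*9 = 81

81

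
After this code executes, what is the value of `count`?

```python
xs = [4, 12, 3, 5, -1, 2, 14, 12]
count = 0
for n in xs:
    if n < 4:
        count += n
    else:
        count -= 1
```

n=4: not <4, count = 0-1 = -1
n=12: not <4, count = (-1)-1 = -2
n=3: <4, count = (-2)+3 = 1
n=5: not <4, count = 1-1 = 0
n=-1: <4, count = 0+(-1) = -1
n=2: <4, count = (-1)+2 = 1
n=14: not <4, count = 1-1 = 0
n=12: not <4, count = 0-1 = -1

-1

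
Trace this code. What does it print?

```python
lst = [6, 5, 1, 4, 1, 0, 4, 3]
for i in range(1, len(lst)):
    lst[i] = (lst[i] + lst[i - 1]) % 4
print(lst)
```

[6, 3, 0, 0, 1, 1, 1, 0]

i=1: lst[1] = (5+6)%4 = 3 → [6, 3, 1, 4, 1, 0, 4, 3]
i=2: lst[2] = (1+3)%4 = 0 → [6, 3, 0, 4, 1, 0, 4, 3]
i=3: lst[3] = (4+0)%4 = 0 → [6, 3, 0, 0, 1, 0, 4, 3]
i=4: lst[4] = (1+0)%4 = 1 → [6, 3, 0, 0, 1, 0, 4, 3]
i=5: lst[5] = (0+1)%4 = 1 → [6, 3, 0, 0, 1, 1, 4, 3]
i=6: lst[6] = (4+1)%4 = 1 → [6, 3, 0, 0, 1, 1, 1, 3]
i=7: lst[7] = (3+1)%4 = 0 → [6, 3, 0, 0, 1, 1, 1, 0]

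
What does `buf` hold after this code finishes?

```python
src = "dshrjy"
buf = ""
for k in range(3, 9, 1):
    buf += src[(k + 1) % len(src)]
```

'jydshr'

k=3: add src[4]='j' → 'j'
k=4: add src[5]='y' → 'jy'
k=5: add src[0]='d' → 'jyd'
k=6: add src[1]='s' → 'jyds'
k=7: add src[2]='h' → 'jydsh'
k=8: add src[3]='r' → 'jydshr'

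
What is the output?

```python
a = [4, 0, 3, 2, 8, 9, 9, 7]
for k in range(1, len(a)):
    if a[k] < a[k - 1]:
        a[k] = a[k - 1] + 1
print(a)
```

[4, 5, 6, 7, 8, 9, 9, 10]

k=1: 0<4, a[1] = 4+1 = 5 → [4, 5, 3, 2, 8, 9, 9, 7]
k=2: 3<5, a[2] = 5+1 = 6 → [4, 5, 6, 2, 8, 9, 9, 7]
k=3: 2<6, a[3] = 6+1 = 7 → [4, 5, 6, 7, 8, 9, 9, 7]
k=4: 8>=7, unchanged → [4, 5, 6, 7, 8, 9, 9, 7]
k=5: 9>=8, unchanged → [4, 5, 6, 7, 8, 9, 9, 7]
k=6: 9>=9, unchanged → [4, 5, 6, 7, 8, 9, 9, 7]
k=7: 7<9, a[7] = 9+1 = 10 → [4, 5, 6, 7, 8, 9, 9, 10]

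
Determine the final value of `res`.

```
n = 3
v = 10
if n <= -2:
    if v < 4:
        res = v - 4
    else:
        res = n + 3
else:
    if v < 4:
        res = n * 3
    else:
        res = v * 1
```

n=3, v=10
n <= -2 is False; v < 4 is False
→ res = v * 1 = 10

10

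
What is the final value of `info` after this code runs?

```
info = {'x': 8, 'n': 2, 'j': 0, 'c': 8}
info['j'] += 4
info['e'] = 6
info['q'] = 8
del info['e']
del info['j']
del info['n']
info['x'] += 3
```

{'x': 11, 'c': 8, 'q': 8}

info['j'] = 0+4 = 4 → {'x': 8, 'n': 2, 'j': 4, 'c': 8}
info['e'] = 6 → {'x': 8, 'n': 2, 'j': 4, 'c': 8, 'e': 6}
info['q'] = 8 → {'x': 8, 'n': 2, 'j': 4, 'c': 8, 'e': 6, 'q': 8}
del 'e' → {'x': 8, 'n': 2, 'j': 4, 'c': 8, 'q': 8}
del 'j' → {'x': 8, 'n': 2, 'c': 8, 'q': 8}
del 'n' → {'x': 8, 'c': 8, 'q': 8}
info['x'] = 8+3 = 11 → {'x': 11, 'c': 8, 'q': 8}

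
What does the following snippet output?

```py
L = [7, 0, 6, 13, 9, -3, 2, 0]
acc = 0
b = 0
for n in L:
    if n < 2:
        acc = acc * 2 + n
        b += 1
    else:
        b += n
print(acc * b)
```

n=7: not <2; b=7
n=0: <2, acc = 0*2+0 = 0; b=8
n=6: not <2; b=14
n=13: not <2; b=27
n=9: not <2; b=36
n=-3: <2, acc = 0*2+(-3) = -3; b=37
n=2: not <2; b=39
n=0: <2, acc = (-3)*2+0 = -6; b=40
acc*b = (-6)*40 = -240

-240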